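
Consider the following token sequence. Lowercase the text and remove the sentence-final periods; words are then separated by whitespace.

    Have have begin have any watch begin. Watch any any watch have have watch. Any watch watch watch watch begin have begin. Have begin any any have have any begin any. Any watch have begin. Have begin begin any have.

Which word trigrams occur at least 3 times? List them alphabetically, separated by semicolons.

Trigram counts meeting the condition (at least 3 times):
  begin have begin: 3
  have begin have: 3

begin have begin; have begin have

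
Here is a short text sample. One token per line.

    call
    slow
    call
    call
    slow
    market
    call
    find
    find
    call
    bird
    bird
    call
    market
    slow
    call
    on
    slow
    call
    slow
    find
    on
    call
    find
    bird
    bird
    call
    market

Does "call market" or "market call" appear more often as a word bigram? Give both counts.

"call market": 2 occurrences
"market call": 1 occurrence

"call market" (2 vs 1)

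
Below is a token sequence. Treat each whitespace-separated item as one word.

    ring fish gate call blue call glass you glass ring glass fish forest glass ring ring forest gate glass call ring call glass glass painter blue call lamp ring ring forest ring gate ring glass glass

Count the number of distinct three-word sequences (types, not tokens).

36 tokens → 34 trigram windows in total.
Repeated trigrams (each contributes count−1 duplicates):
  ring ring forest: 2
1 duplicate windows → 34 − 1 = 33 distinct.

33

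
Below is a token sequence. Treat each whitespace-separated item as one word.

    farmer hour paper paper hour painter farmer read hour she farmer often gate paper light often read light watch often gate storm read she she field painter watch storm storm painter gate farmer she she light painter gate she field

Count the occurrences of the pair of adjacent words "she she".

2

Scanning the 39 overlapping bigram windows for "she she":
  position 24–25: she she
  position 34–35: she she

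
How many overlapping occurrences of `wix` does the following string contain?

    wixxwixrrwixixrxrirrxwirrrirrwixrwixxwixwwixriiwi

Sliding a length-3 window over the 49 characters (47 positions):
  position 1–3: wix
  position 5–7: wix
  position 10–12: wix
  position 30–32: wix
  position 34–36: wix
  position 38–40: wix
  position 42–44: wix

7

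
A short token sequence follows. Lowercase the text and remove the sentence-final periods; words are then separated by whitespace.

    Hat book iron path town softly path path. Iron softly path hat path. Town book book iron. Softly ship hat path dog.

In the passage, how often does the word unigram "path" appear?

6

Scanning the 22 tokens for "path":
  position 4: path
  position 7: path
  position 8: path
  position 11: path
  position 13: path
  position 21: path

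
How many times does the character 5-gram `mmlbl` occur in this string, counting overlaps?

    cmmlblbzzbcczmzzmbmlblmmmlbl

Sliding a length-5 window over the 28 characters (24 positions):
  position 2–6: mmlbl
  position 24–28: mmlbl

2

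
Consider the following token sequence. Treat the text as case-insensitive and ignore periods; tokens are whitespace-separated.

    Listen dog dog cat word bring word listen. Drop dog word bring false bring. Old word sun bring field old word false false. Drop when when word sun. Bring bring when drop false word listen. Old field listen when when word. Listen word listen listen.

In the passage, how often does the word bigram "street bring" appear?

Scanning the 44 overlapping bigram windows for "street bring":
  (none found)

0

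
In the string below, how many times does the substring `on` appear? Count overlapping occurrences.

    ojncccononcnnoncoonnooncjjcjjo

5

Sliding a length-2 window over the 30 characters (29 positions):
  position 7–8: on
  position 9–10: on
  position 14–15: on
  position 18–19: on
  position 22–23: on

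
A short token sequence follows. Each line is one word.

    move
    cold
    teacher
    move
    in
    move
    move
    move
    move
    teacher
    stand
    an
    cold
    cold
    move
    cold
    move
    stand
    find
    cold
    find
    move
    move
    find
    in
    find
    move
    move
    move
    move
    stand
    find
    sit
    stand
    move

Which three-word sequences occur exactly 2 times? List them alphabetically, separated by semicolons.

find move move; move stand find

Trigram counts meeting the condition (exactly 2 times):
  find move move: 2
  move stand find: 2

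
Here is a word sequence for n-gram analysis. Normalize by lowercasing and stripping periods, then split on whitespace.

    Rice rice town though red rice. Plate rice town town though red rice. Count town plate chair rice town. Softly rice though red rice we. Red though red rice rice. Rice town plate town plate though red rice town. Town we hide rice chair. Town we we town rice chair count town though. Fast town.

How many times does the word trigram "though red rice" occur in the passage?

Scanning the 53 overlapping trigram windows for "though red rice":
  position 4–6: though red rice
  position 11–13: though red rice
  position 22–24: though red rice
  position 27–29: though red rice
  position 36–38: though red rice

5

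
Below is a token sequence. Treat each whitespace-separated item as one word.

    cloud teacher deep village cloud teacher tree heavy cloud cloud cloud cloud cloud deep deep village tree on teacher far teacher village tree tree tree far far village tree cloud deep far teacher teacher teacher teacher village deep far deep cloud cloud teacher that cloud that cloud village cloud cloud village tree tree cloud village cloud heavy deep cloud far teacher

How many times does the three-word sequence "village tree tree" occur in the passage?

Scanning the 59 overlapping trigram windows for "village tree tree":
  position 22–24: village tree tree
  position 51–53: village tree tree

2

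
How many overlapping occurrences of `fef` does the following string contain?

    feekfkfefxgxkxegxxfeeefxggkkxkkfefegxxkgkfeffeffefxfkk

Sliding a length-3 window over the 54 characters (52 positions):
  position 7–9: fef
  position 32–34: fef
  position 42–44: fef
  position 45–47: fef
  position 48–50: fef

5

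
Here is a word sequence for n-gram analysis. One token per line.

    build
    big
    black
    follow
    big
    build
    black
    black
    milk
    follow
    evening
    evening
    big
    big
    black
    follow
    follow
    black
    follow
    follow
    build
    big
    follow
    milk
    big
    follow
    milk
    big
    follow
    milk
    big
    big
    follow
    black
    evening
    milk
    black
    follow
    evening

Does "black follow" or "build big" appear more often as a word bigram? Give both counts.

"black follow": 4 occurrences
"build big": 2 occurrences

"black follow" (4 vs 2)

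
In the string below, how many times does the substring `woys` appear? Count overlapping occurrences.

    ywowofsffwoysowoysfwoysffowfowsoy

Sliding a length-4 window over the 33 characters (30 positions):
  position 10–13: woys
  position 15–18: woys
  position 20–23: woys

3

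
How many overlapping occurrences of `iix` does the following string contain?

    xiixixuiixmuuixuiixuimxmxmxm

3

Sliding a length-3 window over the 28 characters (26 positions):
  position 2–4: iix
  position 8–10: iix
  position 17–19: iix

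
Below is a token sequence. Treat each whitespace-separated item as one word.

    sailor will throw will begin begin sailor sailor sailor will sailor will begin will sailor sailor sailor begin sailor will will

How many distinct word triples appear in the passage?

21 tokens → 19 trigram windows in total.
Repeated trigrams (each contributes count−1 duplicates):
  sailor sailor sailor: 2
1 duplicate windows → 19 − 1 = 18 distinct.

18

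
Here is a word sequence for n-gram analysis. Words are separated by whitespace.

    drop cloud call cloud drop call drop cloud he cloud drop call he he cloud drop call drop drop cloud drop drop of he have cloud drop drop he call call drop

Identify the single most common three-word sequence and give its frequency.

"cloud drop call", 3 times

Trigram frequencies (highest first):
  cloud drop call: 3
  drop call drop: 2
  he cloud drop: 2
  cloud drop drop: 2
  drop cloud call: 1
  cloud call cloud: 1
  … (19 more, each ≤ 1)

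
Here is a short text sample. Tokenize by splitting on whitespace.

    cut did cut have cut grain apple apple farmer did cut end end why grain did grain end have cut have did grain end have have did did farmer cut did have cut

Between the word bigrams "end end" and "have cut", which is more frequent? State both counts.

"end end": 1 occurrence
"have cut": 3 occurrences

"have cut" (3 vs 1)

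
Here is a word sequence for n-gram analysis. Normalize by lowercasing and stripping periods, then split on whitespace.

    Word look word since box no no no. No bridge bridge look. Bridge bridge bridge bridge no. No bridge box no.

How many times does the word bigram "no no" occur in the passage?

4

Scanning the 20 overlapping bigram windows for "no no":
  position 6–7: no no
  position 7–8: no no
  position 8–9: no no
  position 17–18: no no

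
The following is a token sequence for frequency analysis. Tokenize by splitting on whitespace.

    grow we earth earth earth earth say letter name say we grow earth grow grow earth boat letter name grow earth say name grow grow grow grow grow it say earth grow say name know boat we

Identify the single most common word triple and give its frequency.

"grow grow grow", 3 times

Trigram frequencies (highest first):
  grow grow grow: 3
  earth earth earth: 2
  grow we earth: 1
  we earth earth: 1
  earth earth say: 1
  earth say letter: 1
  … (26 more, each ≤ 1)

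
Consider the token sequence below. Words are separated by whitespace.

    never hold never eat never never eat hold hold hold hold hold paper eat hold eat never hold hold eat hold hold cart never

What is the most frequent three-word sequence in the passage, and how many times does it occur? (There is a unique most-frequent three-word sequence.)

"hold hold hold", 3 times

Trigram frequencies (highest first):
  hold hold hold: 3
  eat hold hold: 2
  never hold never: 1
  hold never eat: 1
  never eat never: 1
  eat never never: 1
  … (13 more, each ≤ 1)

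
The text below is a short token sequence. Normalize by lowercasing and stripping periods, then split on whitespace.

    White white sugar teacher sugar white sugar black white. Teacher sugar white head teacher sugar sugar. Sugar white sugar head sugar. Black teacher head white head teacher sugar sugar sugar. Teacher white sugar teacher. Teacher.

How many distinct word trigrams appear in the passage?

35 tokens → 33 trigram windows in total.
Repeated trigrams (each contributes count−1 duplicates):
  head teacher sugar: 2
  sugar sugar sugar: 2
  sugar white sugar: 2
  teacher sugar sugar: 2
  teacher sugar white: 2
  white head teacher: 2
  white sugar teacher: 2
7 duplicate windows → 33 − 7 = 26 distinct.

26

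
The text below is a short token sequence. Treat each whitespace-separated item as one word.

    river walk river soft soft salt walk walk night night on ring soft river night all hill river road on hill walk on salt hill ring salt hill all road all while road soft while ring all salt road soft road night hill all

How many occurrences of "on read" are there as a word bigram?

0

Scanning the 43 overlapping bigram windows for "on read":
  (none found)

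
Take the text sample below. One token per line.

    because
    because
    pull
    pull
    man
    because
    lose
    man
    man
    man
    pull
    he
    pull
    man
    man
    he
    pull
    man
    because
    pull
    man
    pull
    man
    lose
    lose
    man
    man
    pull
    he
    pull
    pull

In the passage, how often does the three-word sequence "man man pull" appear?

Scanning the 29 overlapping trigram windows for "man man pull":
  position 9–11: man man pull
  position 26–28: man man pull

2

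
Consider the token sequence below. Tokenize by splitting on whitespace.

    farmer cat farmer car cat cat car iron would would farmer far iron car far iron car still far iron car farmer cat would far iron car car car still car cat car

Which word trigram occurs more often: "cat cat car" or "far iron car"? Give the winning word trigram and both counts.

"cat cat car": 1 occurrence
"far iron car": 4 occurrences

"far iron car" (4 vs 1)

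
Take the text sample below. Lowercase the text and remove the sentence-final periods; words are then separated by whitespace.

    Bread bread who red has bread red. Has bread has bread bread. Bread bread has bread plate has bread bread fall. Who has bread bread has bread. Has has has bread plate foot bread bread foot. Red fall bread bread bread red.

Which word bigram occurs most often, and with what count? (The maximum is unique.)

"bread bread", 9 times

Bigram frequencies (highest first):
  bread bread: 9
  has bread: 8
  bread has: 4
  red has: 2
  bread red: 2
  bread plate: 2
  … (13 more, each ≤ 2)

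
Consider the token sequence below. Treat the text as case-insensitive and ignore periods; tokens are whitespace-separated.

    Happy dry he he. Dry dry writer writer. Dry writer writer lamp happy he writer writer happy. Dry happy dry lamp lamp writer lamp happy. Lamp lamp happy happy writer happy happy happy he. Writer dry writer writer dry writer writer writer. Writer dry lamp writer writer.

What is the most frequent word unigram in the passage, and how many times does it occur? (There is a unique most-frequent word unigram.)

"writer", 17 times

Unigram frequencies (highest first):
  writer: 17
  happy: 10
  dry: 9
  lamp: 7
  he: 4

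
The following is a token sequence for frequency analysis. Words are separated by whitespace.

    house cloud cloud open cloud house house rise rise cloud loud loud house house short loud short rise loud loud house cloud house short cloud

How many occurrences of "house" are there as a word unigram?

7

Scanning the 25 tokens for "house":
  position 1: house
  position 6: house
  position 7: house
  position 13: house
  position 14: house
  position 21: house
  position 23: house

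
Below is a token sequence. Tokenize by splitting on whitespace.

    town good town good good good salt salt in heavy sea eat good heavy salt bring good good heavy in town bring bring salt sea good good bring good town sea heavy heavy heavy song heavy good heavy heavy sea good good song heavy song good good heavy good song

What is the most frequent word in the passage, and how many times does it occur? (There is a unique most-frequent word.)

"good", 16 times

Unigram frequencies (highest first):
  good: 16
  heavy: 11
  town: 4
  salt: 4
  sea: 4
  bring: 4
  … (3 more, each ≤ 4)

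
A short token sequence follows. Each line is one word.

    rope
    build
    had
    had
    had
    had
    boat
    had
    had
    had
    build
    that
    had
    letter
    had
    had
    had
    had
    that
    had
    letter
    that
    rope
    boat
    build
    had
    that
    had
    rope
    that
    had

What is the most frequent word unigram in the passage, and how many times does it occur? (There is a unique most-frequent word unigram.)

Unigram frequencies (highest first):
  had: 16
  that: 5
  rope: 3
  build: 3
  boat: 2
  letter: 2

"had", 16 times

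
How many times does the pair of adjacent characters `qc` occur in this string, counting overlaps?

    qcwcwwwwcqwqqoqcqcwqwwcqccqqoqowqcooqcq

6

Sliding a length-2 window over the 39 characters (38 positions):
  position 1–2: qc
  position 15–16: qc
  position 17–18: qc
  position 24–25: qc
  position 33–34: qc
  position 37–38: qc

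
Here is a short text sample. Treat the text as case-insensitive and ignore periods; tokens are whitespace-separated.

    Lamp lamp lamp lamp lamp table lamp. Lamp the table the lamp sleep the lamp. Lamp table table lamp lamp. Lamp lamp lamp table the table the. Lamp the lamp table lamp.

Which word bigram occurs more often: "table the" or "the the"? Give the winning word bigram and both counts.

"table the": 3 occurrences
"the the": 0 occurrences

"table the" (3 vs 0)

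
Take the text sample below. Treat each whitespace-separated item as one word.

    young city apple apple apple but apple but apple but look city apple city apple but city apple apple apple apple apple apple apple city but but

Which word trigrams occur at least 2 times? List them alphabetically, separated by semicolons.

apple apple apple; apple but apple; but apple but; city apple apple

Trigram counts meeting the condition (at least 2 times):
  apple apple apple: 6
  apple but apple: 2
  but apple but: 2
  city apple apple: 2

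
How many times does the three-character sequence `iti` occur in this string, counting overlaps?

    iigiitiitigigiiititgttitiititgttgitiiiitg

Sliding a length-3 window over the 41 characters (39 positions):
  position 5–7: iti
  position 8–10: iti
  position 16–18: iti
  position 23–25: iti
  position 26–28: iti
  position 34–36: iti

6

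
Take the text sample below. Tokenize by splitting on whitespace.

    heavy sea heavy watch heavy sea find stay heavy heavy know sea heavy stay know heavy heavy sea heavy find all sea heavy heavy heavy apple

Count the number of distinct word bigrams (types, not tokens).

17

26 tokens → 25 bigram windows in total.
Repeated bigrams (each contributes count−1 duplicates):
  heavy heavy: 4
  sea heavy: 4
  heavy sea: 3
8 duplicate windows → 25 − 8 = 17 distinct.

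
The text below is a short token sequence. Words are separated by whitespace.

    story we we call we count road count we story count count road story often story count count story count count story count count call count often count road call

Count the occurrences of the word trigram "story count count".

4

Scanning the 28 overlapping trigram windows for "story count count":
  position 10–12: story count count
  position 16–18: story count count
  position 19–21: story count count
  position 22–24: story count count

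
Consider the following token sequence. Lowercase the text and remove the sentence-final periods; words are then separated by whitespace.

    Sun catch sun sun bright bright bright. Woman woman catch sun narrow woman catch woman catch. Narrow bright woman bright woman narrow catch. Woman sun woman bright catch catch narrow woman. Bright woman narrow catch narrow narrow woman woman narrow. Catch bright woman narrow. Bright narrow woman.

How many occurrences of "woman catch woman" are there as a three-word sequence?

Scanning the 45 overlapping trigram windows for "woman catch woman":
  position 13–15: woman catch woman

1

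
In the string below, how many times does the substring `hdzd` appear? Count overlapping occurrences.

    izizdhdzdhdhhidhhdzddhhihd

Sliding a length-4 window over the 26 characters (23 positions):
  position 6–9: hdzd
  position 17–20: hdzd

2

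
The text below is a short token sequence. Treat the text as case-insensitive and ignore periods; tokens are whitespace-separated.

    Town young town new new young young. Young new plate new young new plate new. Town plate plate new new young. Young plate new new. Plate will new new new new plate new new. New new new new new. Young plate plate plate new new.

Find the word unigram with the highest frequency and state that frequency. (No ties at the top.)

Unigram frequencies (highest first):
  new: 23
  plate: 10
  young: 8
  town: 3
  will: 1

"new", 23 times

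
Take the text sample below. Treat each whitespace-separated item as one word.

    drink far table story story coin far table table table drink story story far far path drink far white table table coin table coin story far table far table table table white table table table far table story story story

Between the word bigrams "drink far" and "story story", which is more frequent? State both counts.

"story story" (4 vs 2)

"drink far": 2 occurrences
"story story": 4 occurrences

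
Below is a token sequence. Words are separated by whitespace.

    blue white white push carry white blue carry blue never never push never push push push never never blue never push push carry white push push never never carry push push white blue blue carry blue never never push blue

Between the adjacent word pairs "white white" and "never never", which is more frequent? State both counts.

"never never" (4 vs 1)

"white white": 1 occurrence
"never never": 4 occurrences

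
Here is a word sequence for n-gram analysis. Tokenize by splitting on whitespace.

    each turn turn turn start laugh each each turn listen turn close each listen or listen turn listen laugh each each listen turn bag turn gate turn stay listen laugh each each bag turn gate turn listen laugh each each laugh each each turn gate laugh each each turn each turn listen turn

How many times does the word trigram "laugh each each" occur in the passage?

Scanning the 51 overlapping trigram windows for "laugh each each":
  position 6–8: laugh each each
  position 19–21: laugh each each
  position 30–32: laugh each each
  position 38–40: laugh each each
  position 41–43: laugh each each
  position 46–48: laugh each each

6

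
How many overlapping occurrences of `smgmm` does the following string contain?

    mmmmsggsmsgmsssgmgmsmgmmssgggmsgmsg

Sliding a length-5 window over the 35 characters (31 positions):
  position 20–24: smgmm

1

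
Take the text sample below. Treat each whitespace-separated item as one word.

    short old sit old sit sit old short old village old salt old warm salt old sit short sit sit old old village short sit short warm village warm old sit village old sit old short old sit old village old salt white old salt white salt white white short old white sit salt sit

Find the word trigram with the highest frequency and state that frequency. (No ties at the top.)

Trigram frequencies (highest first):
  old sit old: 3
  short old sit: 2
  sit sit old: 2
  sit old short: 2
  old short old: 2
  old village old: 2
  … (38 more, each ≤ 2)

"old sit old", 3 times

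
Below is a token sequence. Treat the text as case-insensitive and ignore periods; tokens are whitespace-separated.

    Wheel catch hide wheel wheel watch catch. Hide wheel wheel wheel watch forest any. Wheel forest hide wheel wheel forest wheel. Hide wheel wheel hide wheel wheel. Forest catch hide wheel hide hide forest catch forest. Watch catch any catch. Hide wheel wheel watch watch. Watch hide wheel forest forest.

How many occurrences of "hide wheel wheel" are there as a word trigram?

Scanning the 48 overlapping trigram windows for "hide wheel wheel":
  position 3–5: hide wheel wheel
  position 8–10: hide wheel wheel
  position 17–19: hide wheel wheel
  position 22–24: hide wheel wheel
  position 25–27: hide wheel wheel
  position 41–43: hide wheel wheel

6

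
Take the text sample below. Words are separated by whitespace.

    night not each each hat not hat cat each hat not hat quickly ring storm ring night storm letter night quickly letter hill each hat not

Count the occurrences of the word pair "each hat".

Scanning the 25 overlapping bigram windows for "each hat":
  position 4–5: each hat
  position 9–10: each hat
  position 24–25: each hat

3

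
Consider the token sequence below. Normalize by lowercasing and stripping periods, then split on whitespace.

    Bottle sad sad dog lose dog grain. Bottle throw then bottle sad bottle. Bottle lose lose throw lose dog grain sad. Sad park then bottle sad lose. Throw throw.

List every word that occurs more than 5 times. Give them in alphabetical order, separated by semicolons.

Unigram counts meeting the condition (more than 5 times):
  bottle: 6
  sad: 6

bottle; sad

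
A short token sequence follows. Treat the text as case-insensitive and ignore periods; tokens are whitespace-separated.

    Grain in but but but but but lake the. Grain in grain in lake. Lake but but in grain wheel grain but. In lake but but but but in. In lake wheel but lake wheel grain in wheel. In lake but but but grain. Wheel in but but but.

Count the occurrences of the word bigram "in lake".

4

Scanning the 48 overlapping bigram windows for "in lake":
  position 13–14: in lake
  position 23–24: in lake
  position 30–31: in lake
  position 39–40: in lake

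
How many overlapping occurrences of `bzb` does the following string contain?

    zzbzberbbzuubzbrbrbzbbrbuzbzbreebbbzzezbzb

Sliding a length-3 window over the 42 characters (40 positions):
  position 3–5: bzb
  position 13–15: bzb
  position 19–21: bzb
  position 27–29: bzb
  position 40–42: bzb

5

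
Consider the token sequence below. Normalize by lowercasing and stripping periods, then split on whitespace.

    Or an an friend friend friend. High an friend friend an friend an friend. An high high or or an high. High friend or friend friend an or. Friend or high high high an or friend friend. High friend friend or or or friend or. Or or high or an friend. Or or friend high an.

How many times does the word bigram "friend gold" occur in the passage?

0

Scanning the 55 overlapping bigram windows for "friend gold":
  (none found)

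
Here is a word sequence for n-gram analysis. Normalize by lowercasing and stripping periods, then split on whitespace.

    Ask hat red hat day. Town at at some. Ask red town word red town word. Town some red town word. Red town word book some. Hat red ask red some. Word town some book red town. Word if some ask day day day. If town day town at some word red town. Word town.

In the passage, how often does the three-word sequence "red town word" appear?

6

Scanning the 53 overlapping trigram windows for "red town word":
  position 11–13: red town word
  position 14–16: red town word
  position 19–21: red town word
  position 22–24: red town word
  position 36–38: red town word
  position 52–54: red town word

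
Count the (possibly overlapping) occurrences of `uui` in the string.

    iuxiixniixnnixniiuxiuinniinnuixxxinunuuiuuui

2

Sliding a length-3 window over the 44 characters (42 positions):
  position 38–40: uui
  position 42–44: uui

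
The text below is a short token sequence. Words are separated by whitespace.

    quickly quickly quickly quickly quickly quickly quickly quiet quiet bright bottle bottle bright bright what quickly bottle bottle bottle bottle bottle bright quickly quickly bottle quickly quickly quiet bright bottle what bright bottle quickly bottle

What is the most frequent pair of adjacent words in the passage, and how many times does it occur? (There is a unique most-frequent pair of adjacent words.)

Bigram frequencies (highest first):
  quickly quickly: 8
  bottle bottle: 5
  bright bottle: 3
  quickly bottle: 3
  quickly quiet: 2
  quiet bright: 2
  … (9 more, each ≤ 2)

"quickly quickly", 8 times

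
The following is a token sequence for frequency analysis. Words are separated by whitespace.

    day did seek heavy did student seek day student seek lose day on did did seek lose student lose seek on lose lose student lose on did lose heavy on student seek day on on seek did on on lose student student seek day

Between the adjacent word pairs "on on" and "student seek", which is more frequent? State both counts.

"on on": 2 occurrences
"student seek": 4 occurrences

"student seek" (4 vs 2)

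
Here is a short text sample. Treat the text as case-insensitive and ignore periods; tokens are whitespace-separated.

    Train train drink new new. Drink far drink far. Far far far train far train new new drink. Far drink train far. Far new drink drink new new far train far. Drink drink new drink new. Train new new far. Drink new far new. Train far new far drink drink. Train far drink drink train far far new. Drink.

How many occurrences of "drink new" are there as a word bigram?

Scanning the 58 overlapping bigram windows for "drink new":
  position 3–4: drink new
  position 26–27: drink new
  position 33–34: drink new
  position 35–36: drink new
  position 41–42: drink new

5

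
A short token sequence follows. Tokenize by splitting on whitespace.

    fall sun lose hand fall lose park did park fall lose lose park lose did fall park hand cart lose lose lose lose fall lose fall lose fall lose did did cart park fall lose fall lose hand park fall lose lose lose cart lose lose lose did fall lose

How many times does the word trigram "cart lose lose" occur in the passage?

Scanning the 48 overlapping trigram windows for "cart lose lose":
  position 19–21: cart lose lose
  position 44–46: cart lose lose

2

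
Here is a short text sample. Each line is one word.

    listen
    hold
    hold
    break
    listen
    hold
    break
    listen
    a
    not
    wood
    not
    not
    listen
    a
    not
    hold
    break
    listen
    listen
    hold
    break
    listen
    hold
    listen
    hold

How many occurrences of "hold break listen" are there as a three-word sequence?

Scanning the 24 overlapping trigram windows for "hold break listen":
  position 3–5: hold break listen
  position 6–8: hold break listen
  position 17–19: hold break listen
  position 21–23: hold break listen

4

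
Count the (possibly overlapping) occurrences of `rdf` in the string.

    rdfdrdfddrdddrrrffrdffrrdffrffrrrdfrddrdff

6

Sliding a length-3 window over the 42 characters (40 positions):
  position 1–3: rdf
  position 5–7: rdf
  position 19–21: rdf
  position 24–26: rdf
  position 33–35: rdf
  position 39–41: rdf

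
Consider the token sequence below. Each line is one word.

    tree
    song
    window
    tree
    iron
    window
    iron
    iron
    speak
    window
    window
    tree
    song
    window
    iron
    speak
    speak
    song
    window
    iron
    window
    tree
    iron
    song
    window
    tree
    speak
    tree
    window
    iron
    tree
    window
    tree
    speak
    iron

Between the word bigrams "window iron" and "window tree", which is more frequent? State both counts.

"window tree" (5 vs 4)

"window iron": 4 occurrences
"window tree": 5 occurrences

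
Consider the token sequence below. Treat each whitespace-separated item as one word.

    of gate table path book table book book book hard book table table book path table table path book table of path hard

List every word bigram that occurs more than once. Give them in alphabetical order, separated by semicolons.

Bigram counts meeting the condition (more than once):
  book book: 2
  book table: 3
  path book: 2
  table book: 2
  table path: 2
  table table: 2

book book; book table; path book; table book; table path; table table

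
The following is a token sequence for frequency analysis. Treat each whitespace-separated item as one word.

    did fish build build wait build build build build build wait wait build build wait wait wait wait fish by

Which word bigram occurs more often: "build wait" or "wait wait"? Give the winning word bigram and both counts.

"wait wait" (4 vs 3)

"build wait": 3 occurrences
"wait wait": 4 occurrences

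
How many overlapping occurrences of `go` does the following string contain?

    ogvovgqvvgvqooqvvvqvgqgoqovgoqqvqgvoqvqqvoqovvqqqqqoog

2

Sliding a length-2 window over the 54 characters (53 positions):
  position 23–24: go
  position 28–29: go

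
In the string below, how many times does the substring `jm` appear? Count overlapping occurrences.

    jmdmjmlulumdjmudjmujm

Sliding a length-2 window over the 21 characters (20 positions):
  position 1–2: jm
  position 5–6: jm
  position 13–14: jm
  position 17–18: jm
  position 20–21: jm

5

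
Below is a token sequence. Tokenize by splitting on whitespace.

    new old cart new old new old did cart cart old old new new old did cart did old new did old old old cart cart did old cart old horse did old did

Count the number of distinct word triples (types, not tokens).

29

34 tokens → 32 trigram windows in total.
Repeated trigrams (each contributes count−1 duplicates):
  cart did old: 2
  new old did: 2
  old did cart: 2
3 duplicate windows → 32 − 3 = 29 distinct.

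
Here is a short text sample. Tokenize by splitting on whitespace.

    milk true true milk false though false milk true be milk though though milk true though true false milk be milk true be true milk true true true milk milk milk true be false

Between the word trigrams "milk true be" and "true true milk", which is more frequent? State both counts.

"milk true be": 3 occurrences
"true true milk": 2 occurrences

"milk true be" (3 vs 2)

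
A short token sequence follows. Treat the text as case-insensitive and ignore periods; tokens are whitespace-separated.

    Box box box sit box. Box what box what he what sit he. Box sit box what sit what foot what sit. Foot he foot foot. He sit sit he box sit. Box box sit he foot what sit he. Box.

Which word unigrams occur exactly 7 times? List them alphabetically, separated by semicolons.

Unigram counts meeting the condition (exactly 7 times):
  he: 7
  what: 7

he; what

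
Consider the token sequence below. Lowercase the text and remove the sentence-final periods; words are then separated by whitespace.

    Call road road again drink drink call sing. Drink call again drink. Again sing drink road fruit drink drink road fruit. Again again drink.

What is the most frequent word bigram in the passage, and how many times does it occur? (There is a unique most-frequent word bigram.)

Bigram frequencies (highest first):
  again drink: 3
  drink drink: 2
  drink call: 2
  sing drink: 2
  drink road: 2
  road fruit: 2
  … (10 more, each ≤ 1)

"again drink", 3 times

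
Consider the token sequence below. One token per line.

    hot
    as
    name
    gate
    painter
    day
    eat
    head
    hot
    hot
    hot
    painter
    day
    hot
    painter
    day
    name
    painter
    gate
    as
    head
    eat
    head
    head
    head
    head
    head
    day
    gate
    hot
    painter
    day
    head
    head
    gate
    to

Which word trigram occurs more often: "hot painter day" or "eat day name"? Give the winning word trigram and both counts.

"hot painter day": 3 occurrences
"eat day name": 0 occurrences

"hot painter day" (3 vs 0)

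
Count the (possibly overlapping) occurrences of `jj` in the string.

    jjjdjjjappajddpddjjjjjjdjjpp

10

Sliding a length-2 window over the 28 characters (27 positions):
  position 1–2: jj
  position 2–3: jj
  position 5–6: jj
  position 6–7: jj
  position 18–19: jj
  position 19–20: jj
  position 20–21: jj
  position 21–22: jj
  position 22–23: jj
  position 25–26: jj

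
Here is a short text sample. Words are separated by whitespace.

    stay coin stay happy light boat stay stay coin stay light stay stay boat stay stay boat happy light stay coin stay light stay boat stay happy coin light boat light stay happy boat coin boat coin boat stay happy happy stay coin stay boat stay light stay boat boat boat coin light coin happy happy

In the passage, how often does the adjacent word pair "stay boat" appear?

5

Scanning the 55 overlapping bigram windows for "stay boat":
  position 13–14: stay boat
  position 16–17: stay boat
  position 24–25: stay boat
  position 44–45: stay boat
  position 48–49: stay boat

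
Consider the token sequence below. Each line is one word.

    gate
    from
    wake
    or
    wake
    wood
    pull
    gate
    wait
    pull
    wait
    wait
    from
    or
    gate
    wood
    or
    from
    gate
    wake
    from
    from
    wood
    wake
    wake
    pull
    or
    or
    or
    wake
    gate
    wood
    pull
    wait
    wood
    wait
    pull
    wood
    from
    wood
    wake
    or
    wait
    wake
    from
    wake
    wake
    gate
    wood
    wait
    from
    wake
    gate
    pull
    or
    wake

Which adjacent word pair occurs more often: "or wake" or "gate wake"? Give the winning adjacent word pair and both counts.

"or wake": 3 occurrences
"gate wake": 1 occurrence

"or wake" (3 vs 1)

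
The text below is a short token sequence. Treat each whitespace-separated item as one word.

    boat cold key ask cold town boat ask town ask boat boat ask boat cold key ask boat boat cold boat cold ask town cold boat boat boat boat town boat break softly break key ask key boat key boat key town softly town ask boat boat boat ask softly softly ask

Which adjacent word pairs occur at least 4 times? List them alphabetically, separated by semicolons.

ask boat; boat boat; boat cold

Bigram counts meeting the condition (at least 4 times):
  ask boat: 4
  boat boat: 7
  boat cold: 4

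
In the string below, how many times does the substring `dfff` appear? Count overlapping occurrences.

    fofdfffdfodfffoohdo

2

Sliding a length-4 window over the 19 characters (16 positions):
  position 4–7: dfff
  position 11–14: dfff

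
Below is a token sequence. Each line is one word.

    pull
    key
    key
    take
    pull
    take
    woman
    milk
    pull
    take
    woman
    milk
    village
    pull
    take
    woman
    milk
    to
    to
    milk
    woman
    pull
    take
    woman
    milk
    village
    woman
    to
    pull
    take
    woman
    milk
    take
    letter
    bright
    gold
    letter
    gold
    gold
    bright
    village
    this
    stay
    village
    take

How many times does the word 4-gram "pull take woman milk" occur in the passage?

5

Scanning the 42 overlapping 4-gram windows for "pull take woman milk":
  position 5–8: pull take woman milk
  position 9–12: pull take woman milk
  position 14–17: pull take woman milk
  position 22–25: pull take woman milk
  position 29–32: pull take woman milk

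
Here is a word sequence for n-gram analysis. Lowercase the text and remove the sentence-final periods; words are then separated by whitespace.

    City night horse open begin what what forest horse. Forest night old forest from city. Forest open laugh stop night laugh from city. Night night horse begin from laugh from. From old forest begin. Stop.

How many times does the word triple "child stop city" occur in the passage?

Scanning the 33 overlapping trigram windows for "child stop city":
  (none found)

0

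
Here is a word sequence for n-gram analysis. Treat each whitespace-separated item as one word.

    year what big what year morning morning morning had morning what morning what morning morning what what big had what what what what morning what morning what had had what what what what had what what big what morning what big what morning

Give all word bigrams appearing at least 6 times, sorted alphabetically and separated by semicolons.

Bigram counts meeting the condition (at least 6 times):
  morning what: 6
  what morning: 6
  what what: 8

morning what; what morning; what what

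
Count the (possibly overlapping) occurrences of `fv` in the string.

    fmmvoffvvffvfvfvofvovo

5

Sliding a length-2 window over the 22 characters (21 positions):
  position 7–8: fv
  position 11–12: fv
  position 13–14: fv
  position 15–16: fv
  position 18–19: fv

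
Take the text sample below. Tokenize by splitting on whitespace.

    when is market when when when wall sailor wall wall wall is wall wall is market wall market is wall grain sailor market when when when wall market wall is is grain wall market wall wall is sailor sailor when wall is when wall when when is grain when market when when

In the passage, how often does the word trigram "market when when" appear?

Scanning the 50 overlapping trigram windows for "market when when":
  position 3–5: market when when
  position 23–25: market when when
  position 50–52: market when when

3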